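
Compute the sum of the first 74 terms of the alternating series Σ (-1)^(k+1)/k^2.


S = 1 - 1/4 + 1/9 - 1/16 + 1/25 - 1/36 + 1/49 - 1/64 ± ...
= 0.8224
(Full series converges to +π²/12 ≈ +0.8225)

S_74 = 0.8224


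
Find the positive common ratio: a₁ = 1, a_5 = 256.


r^(n-1) = aₙ/a₁
r^4 = 256/1 = 256
r = 256^(1/4)
= ±4; taking r > 0 gives r = 4

r = 4


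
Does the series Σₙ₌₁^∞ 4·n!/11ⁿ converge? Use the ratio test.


aₙ = 4·n!/11^n
a_{n+1}/aₙ = (n+1)!/11^(n+1) × 11^n/n!  (constant 4 cancels)
= (n+1)/11
L = lim(n→∞) (n+1)/11 = ∞
L > 1 → series DIVERGES

Diverges (ratio test: L = ∞ > 1)


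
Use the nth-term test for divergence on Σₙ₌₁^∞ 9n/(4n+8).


lim(n→∞) 9n/(4n+8) = 9/4 = 9/4  (divide numerator and denominator by n)
lim aₙ = 9/4 ≠ 0 → series DIVERGES

Diverges (lim aₙ = 9/4 ≠ 0)


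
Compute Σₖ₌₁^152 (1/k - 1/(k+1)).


Telescoping: adjacent terms cancel.
= 1/1 - 1/153
= 1 - 1/153 = 152/153

Sum = 152/153


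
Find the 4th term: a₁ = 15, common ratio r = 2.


aₙ = a₁·r^(n-1)
= 15×2^3
= 15×8
= 120

a_4 = 120


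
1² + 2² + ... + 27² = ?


n = 27
n(n+1)(2n+1)/6 = 27×28×55/6
= 41580/6 = 6930

Σk² = 6930


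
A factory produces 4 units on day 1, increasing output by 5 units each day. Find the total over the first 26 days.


aₙ = 4 + (26-1)×5 = 129
Sₙ = n(a₁+aₙ)/2 = 26×(4+129)/2
= 26×133/2 = 1729

S_26 = 1729


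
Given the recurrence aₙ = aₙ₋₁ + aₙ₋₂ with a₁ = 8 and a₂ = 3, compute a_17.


Computing iteratively: 8, 3, 11, 14, 25, 39, 64, 103, 167, 270, 437, 707, ...
a_17 = 7841

a_17 = 7841


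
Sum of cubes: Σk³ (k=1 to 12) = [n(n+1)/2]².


n(n+1)/2 = 12×13/2 = 78
Σk³ = 78² = 6084

Σk³ = 6084


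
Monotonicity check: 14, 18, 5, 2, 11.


Differences: 4, -13, -3, 9
Difference at position 1 is +4 (> 0) but position 2 is -13 (< 0) — sequence both rises and falls
→ NOT monotonic

Not monotonic


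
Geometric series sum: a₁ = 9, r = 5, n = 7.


Sₙ = 9×(5^7 - 1)/(5 - 1)
= 9×(78125 - 1)/4
= 9×78124/4
= 175779

S_7 = 175779


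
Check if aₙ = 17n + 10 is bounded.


aₙ = 17n + 10 → as n→∞, aₙ→∞
No finite upper bound exists
The sequence is UNBOUNDED

Unbounded (aₙ → ∞ as n → ∞)


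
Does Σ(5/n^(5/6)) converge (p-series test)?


p-series test: Σ c/n^p converges if p > 1, diverges if p ≤ 1 (constant c > 0 doesn't affect convergence).
p = 5/6
5/6 ≤ 1 → DIVERGES

Diverges (p = 5/6 ≤ 1)


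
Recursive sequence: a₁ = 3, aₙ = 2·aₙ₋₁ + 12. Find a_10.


Computing step by step:
a_1 = 3
a_2 = 18
a_3 = 48
a_4 = 108
a_5 = 228
a_6 = 468
a_7 = 948
a_8 = 1908
a_9 = 3828
a_10 = 7668


a_10 = 7668


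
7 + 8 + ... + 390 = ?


Σₖ₌7^390 k = Σₖ₌₁^390 k − Σₖ₌₁^6 k
= 390·391/2 − 6·7/2
= 76245 − 21 = 76224

Σk = 76224


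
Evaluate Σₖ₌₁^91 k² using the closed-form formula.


n = 91
n(n+1)(2n+1)/6 = 91×92×183/6
= 1532076/6 = 255346

Σk² = 255346


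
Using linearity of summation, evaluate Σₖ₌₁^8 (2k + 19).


Σ(2k+19) = 2·Σk + 19·n
= 2·36 + 19·8
= 72 + 152 = 224

Σ = 224


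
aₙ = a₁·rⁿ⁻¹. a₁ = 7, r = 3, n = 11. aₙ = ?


aₙ = a₁·r^(n-1)
= 7×3^10
= 7×59049
= 413343

a_11 = 413343


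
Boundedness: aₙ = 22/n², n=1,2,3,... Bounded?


a₁ = 22, a₂ = 22/4, a₃ = 22/9, ...
0 < aₙ ≤ 22 for all n ≥ 1
The sequence IS bounded

Bounded (0 < aₙ ≤ 22)


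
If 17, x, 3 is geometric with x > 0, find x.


GM = √(17×3) = √51 = 7.1414

GM = 7.1414


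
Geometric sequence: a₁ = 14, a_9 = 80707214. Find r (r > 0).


r^(n-1) = aₙ/a₁
r^8 = 80707214/14 = 5764801
r = 5764801^(1/8)
= ±7; taking r > 0 gives r = 7

r = 7


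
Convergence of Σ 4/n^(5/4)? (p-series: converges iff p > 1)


p-series test: Σ c/n^p converges if p > 1, diverges if p ≤ 1 (constant c > 0 doesn't affect convergence).
p = 5/4
5/4 > 1 → CONVERGES

Converges (p = 5/4 > 1)


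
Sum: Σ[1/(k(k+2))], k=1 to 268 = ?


1/(k(k+2)) = (1/2)·(1/k - 1/(k+2)) (partial fractions)
Telescoping: Σ = (1/2)·(1 + 1/2 - 1/269 - 1/270) = 54203/72630

Sum = 54203/72630


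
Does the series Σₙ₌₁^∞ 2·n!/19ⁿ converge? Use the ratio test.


aₙ = 2·n!/19^n
a_{n+1}/aₙ = (n+1)!/19^(n+1) × 19^n/n!  (constant 2 cancels)
= (n+1)/19
L = lim(n→∞) (n+1)/19 = ∞
L > 1 → series DIVERGES

Diverges (ratio test: L = ∞ > 1)


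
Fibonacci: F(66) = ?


Fibonacci sequence: 1, 1, 2, 3, 5, 8, 13, 21, 34, 55, 89, ...
F(66) = 27777890035288

F(66) = 27777890035288


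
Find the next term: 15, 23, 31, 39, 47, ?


Pattern: arithmetic (d=8)
Terms: 15, 23, 31, 39, 47
Next term = 55

Next term = 55


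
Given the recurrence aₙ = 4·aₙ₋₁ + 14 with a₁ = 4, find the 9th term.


Computing step by step:
a_1 = 4
a_2 = 30
a_3 = 134
a_4 = 550
a_5 = 2214
a_6 = 8870
a_7 = 35494
a_8 = 141990
a_9 = 567974


a_9 = 567974


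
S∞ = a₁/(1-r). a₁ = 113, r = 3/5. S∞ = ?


S∞ = a₁/(1-r) = 113/(1 - 3/5)
= 113/(2/5)
= 565/2

S∞ = 565/2


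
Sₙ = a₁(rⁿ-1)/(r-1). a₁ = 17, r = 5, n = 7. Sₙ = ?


Sₙ = 17×(5^7 - 1)/(5 - 1)
= 17×(78125 - 1)/4
= 17×78124/4
= 332027

S_7 = 332027


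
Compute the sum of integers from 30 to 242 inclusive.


Σₖ₌30^242 k = Σₖ₌₁^242 k − Σₖ₌₁^29 k
= 242·243/2 − 29·30/2
= 29403 − 435 = 28968

Σk = 28968


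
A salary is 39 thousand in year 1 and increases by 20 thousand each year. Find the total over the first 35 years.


aₙ = 39 + (35-1)×20 = 719
Sₙ = n(a₁+aₙ)/2 = 35×(39+719)/2
= 35×758/2 = 13265

S_35 = 13265


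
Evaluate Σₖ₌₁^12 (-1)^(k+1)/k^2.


S = 1 - 1/4 + 1/9 - 1/16 + 1/25 - 1/36 + 1/49 - 1/64 ± ...
= 0.8193
(Full series converges to +π²/12 ≈ +0.8225)

S_12 = 0.8193


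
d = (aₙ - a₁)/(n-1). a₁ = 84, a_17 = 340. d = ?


d = (aₙ - a₁)/(n-1)
= (340 - 84)/(17-1)
= 256/16 = 16

d = 16


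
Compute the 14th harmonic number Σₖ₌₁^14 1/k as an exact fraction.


H_14 = 1/1 + 1/2 + 1/3 + ... + 1/14
= 1171733/360360
≈ 3.2516

H_14 = 1171733/360360 ≈ 3.2516


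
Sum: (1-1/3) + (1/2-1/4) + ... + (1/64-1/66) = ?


Telescoping with gap 2: two head and two tail terms survive.
= (1 + 1/2) - (1/65 + 1/66)
= 3/2 - 1/65 - 1/66 = 3152/2145

Sum = 3152/2145


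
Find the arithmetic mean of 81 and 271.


AM = (81 + 271)/2 = 352/2 = 176

AM = 176


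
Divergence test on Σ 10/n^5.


lim(n→∞) 10/n^5 = 0
lim aₙ = 0 → nth-term test is INCONCLUSIVE
(Need other tests; this is actually a convergent p-series with p=5 > 1)

Inconclusive (lim aₙ = 0; need another test)


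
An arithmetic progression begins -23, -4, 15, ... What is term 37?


aₙ = a₁ + (n-1)d
= -23 + (37-1)×19
= -23 + 684
= 661

a_37 = 661


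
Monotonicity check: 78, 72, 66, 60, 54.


Differences: -6, -6, -6, -6
All differences < 0 → strictly DECREASING

Monotonically decreasing


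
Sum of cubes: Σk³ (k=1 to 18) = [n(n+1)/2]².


n(n+1)/2 = 18×19/2 = 171
Σk³ = 171² = 29241

Σk³ = 29241


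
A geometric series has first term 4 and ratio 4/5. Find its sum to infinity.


S∞ = a₁/(1-r) = 4/(1 - 4/5)
= 4/(1/5)
= 20

S∞ = 20


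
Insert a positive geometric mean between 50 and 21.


GM = √(50×21) = √1050 = 32.4037

GM = 32.4037


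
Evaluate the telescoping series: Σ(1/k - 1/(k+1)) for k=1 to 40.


Telescoping: adjacent terms cancel.
= 1/1 - 1/41
= 1 - 1/41 = 40/41

Sum = 40/41


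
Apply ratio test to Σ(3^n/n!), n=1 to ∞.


aₙ = 3^n/n!
a_{n+1}/aₙ = 3^(n+1)/(n+1)! × n!/3^n
= 3/(n+1)
L = lim(n→∞) 3/(n+1) = 0
L < 1 → series CONVERGES

Converges (ratio test: L = 0 < 1)


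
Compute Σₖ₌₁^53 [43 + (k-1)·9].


aₙ = 43 + (53-1)×9 = 511
Sₙ = n(a₁+aₙ)/2 = 53×(43+511)/2
= 53×554/2 = 14681

S_53 = 14681


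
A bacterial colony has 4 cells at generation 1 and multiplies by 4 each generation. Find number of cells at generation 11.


aₙ = a₁·r^(n-1)
= 4×4^10
= 4×1048576
= 4194304

a_11 = 4194304


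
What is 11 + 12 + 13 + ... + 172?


Σₖ₌11^172 k = Σₖ₌₁^172 k − Σₖ₌₁^10 k
= 172·173/2 − 10·11/2
= 14878 − 55 = 14823

Σk = 14823


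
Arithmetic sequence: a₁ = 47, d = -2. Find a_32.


aₙ = a₁ + (n-1)d
= 47 + (32-1)×-2
= 47 - 62
= -15

a_32 = -15


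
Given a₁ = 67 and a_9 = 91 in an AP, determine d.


d = (aₙ - a₁)/(n-1)
= (91 - 67)/(9-1)
= 24/8 = 3

d = 3


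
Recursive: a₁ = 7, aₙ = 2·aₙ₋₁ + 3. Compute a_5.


Computing step by step:
a_1 = 7
a_2 = 17
a_3 = 37
a_4 = 77
a_5 = 157


a_5 = 157


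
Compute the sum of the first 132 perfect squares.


n = 132
n(n+1)(2n+1)/6 = 132×133×265/6
= 4652340/6 = 775390

Σk² = 775390


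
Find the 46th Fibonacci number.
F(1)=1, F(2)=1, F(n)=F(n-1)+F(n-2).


Fibonacci sequence: 1, 1, 2, 3, 5, 8, 13, 21, 34, 55, 89, ...
F(46) = 1836311903

F(46) = 1836311903


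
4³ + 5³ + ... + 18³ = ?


Σₖ₌4^18 k³ = [18·19/2]² − [3·4/2]²
= 29241 − 36 = 29205

Σk³ = 29205


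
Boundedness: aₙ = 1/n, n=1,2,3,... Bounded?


a₁ = 1, a₂ = 1/2, a₃ = 1/3, ...
0 < aₙ ≤ 1 for all n ≥ 1
Lower bound: 0, Upper bound: 1
The sequence IS bounded

Bounded (0 < aₙ ≤ 1)


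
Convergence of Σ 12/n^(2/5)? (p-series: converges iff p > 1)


p-series test: Σ c/n^p converges if p > 1, diverges if p ≤ 1 (constant c > 0 doesn't affect convergence).
p = 2/5
2/5 ≤ 1 → DIVERGES

Diverges (p = 2/5 ≤ 1)


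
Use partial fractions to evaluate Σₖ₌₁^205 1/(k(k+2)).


1/(k(k+2)) = (1/2)·(1/k - 1/(k+2)) (partial fractions)
Telescoping: Σ = (1/2)·(1 + 1/2 - 1/206 - 1/207) = 31775/42642

Sum = 31775/42642


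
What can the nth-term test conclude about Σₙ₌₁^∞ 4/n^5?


lim(n→∞) 4/n^5 = 0
lim aₙ = 0 → nth-term test is INCONCLUSIVE
(Need other tests; this is actually a convergent p-series with p=5 > 1)

Inconclusive (lim aₙ = 0; need another test)


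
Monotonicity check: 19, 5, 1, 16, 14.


Differences: -14, -4, 15, -2
Difference at position 3 is +15 (> 0) but position 1 is -14 (< 0) — sequence both rises and falls
→ NOT monotonic

Not monotonic


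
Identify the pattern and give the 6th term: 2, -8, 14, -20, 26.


Pattern: alternating sign, magnitude arithmetic (d=6)
Terms: 2, -8, 14, -20, 26
Next term = -32

Next term = -32


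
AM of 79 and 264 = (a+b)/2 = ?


AM = (79 + 264)/2 = 343/2 = 171.5

AM = 171.5


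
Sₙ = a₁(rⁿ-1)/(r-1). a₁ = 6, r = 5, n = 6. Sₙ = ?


Sₙ = 6×(5^6 - 1)/(5 - 1)
= 6×(15625 - 1)/4
= 6×15624/4
= 23436

S_6 = 23436


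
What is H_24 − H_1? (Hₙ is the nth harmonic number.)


Σₖ₌2^24 1/k = 1/2 + 1/3 + 1/4 + ... + 1/24
= 990874363/356948592
≈ 2.776

Sum = 990874363/356948592 ≈ 2.776


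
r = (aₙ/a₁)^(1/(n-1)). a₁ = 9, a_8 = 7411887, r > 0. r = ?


r^(n-1) = aₙ/a₁
r^7 = 7411887/9 = 823543
r = 823543^(1/7)
= 7

r = 7


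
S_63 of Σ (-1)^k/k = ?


S = -1 + 1/2 - 1/3 + 1/4 - 1/5 + 1/6 - 1/7 + 1/8 ± ...
= -0.701
(Full series converges to -ln(2) ≈ -0.6931)

S_63 = -0.701


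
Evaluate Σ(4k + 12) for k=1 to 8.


Σ(4k+12) = 4·Σk + 12·n
= 4·36 + 12·8
= 144 + 96 = 240

Σ = 240


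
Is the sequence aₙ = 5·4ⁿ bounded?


aₙ = 5·4ⁿ → as n→∞, aₙ→∞ (since base 4 > 1)
No finite upper bound exists
The sequence is UNBOUNDED

Unbounded (aₙ → ∞ as n → ∞)


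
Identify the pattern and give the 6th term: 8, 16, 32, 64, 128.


Pattern: geometric (r=2)
Terms: 8, 16, 32, 64, 128
Next term = 256

Next term = 256


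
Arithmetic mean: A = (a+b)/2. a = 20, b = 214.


AM = (20 + 214)/2 = 234/2 = 117

AM = 117


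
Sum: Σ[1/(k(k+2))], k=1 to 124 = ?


1/(k(k+2)) = (1/2)·(1/k - 1/(k+2)) (partial fractions)
Telescoping: Σ = (1/2)·(1 + 1/2 - 1/125 - 1/126) = 11687/15750

Sum = 11687/15750


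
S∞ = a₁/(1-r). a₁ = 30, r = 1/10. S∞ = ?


S∞ = a₁/(1-r) = 30/(1 - 1/10)
= 30/(9/10)
= 100/3

S∞ = 100/3


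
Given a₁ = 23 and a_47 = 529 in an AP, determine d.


d = (aₙ - a₁)/(n-1)
= (529 - 23)/(47-1)
= 506/46 = 11

d = 11


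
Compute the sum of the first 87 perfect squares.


n = 87
n(n+1)(2n+1)/6 = 87×88×175/6
= 1339800/6 = 223300

Σk² = 223300


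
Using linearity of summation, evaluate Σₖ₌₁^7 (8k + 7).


Σ(8k+7) = 8·Σk + 7·n
= 8·28 + 7·7
= 224 + 49 = 273

Σ = 273


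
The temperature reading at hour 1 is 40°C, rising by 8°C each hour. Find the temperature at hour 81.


aₙ = a₁ + (n-1)d
= 40 + (81-1)×8
= 40 + 640
= 680

a_81 = 680


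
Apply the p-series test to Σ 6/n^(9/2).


p-series test: Σ c/n^p converges if p > 1, diverges if p ≤ 1 (constant c > 0 doesn't affect convergence).
p = 9/2
9/2 > 1 → CONVERGES

Converges (p = 9/2 > 1)


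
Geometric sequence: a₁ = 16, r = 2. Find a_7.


aₙ = a₁·r^(n-1)
= 16×2^6
= 16×64
= 1024

a_7 = 1024


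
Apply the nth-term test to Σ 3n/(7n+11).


lim(n→∞) 3n/(7n+11) = 3/7 = 3/7  (divide numerator and denominator by n)
lim aₙ = 3/7 ≠ 0 → series DIVERGES

Diverges (lim aₙ = 3/7 ≠ 0)


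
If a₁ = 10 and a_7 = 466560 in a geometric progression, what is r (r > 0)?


r^(n-1) = aₙ/a₁
r^6 = 466560/10 = 46656
r = 46656^(1/6)
= ±6; taking r > 0 gives r = 6

r = 6


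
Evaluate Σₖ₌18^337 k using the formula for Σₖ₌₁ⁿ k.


Σₖ₌18^337 k = Σₖ₌₁^337 k − Σₖ₌₁^17 k
= 337·338/2 − 17·18/2
= 56953 − 153 = 56800

Σk = 56800


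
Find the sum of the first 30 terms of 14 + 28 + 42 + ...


aₙ = 14 + (30-1)×14 = 420
Sₙ = n(a₁+aₙ)/2 = 30×(14+420)/2
= 30×434/2 = 6510

S_30 = 6510


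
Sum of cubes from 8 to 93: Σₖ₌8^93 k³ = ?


Σₖ₌8^93 k³ = [93·94/2]² − [7·8/2]²
= 19105641 − 784 = 19104857

Σk³ = 19104857


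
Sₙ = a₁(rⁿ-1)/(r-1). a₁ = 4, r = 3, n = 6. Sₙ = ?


Sₙ = 4×(3^6 - 1)/(3 - 1)
= 4×(729 - 1)/2
= 4×728/2
= 1456

S_6 = 1456


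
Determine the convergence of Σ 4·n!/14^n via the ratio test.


aₙ = 4·n!/14^n
a_{n+1}/aₙ = (n+1)!/14^(n+1) × 14^n/n!  (constant 4 cancels)
= (n+1)/14
L = lim(n→∞) (n+1)/14 = ∞
L > 1 → series DIVERGES

Diverges (ratio test: L = ∞ > 1)


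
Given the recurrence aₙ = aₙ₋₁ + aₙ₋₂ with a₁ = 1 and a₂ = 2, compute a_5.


Computing iteratively: 1, 2, 3, 5, 8
a_5 = 8

a_5 = 8


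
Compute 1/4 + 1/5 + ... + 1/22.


Σₖ₌4^22 1/k = 1/4 + 1/5 + 1/6 + ... + 1/22
= 28827167/15519504
≈ 1.8575

Sum = 28827167/15519504 ≈ 1.8575


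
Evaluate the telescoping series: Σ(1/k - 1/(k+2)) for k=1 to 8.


Telescoping with gap 2: two head and two tail terms survive.
= (1 + 1/2) - (1/9 + 1/10)
= 3/2 - 1/9 - 1/10 = 58/45

Sum = 58/45


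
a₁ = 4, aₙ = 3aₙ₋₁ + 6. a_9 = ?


Computing step by step:
a_1 = 4
a_2 = 18
a_3 = 60
a_4 = 186
a_5 = 564
a_6 = 1698
a_7 = 5100
a_8 = 15306
a_9 = 45924


a_9 = 45924


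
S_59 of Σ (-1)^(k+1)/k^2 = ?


S = 1 - 1/4 + 1/9 - 1/16 + 1/25 - 1/36 + 1/49 - 1/64 ± ...
= 0.8226
(Full series converges to +π²/12 ≈ +0.8225)

S_59 = 0.8226


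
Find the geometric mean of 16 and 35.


GM = √(16×35) = √560 = 23.6643

GM = 23.6643


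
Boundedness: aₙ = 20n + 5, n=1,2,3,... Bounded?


aₙ = 20n + 5 → as n→∞, aₙ→∞
No finite upper bound exists
The sequence is UNBOUNDED

Unbounded (aₙ → ∞ as n → ∞)


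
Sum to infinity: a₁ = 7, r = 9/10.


S∞ = a₁/(1-r) = 7/(1 - 9/10)
= 7/(1/10)
= 70

S∞ = 70


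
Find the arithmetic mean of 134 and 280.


AM = (134 + 280)/2 = 414/2 = 207

AM = 207


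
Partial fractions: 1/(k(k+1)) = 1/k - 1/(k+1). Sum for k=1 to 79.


1/(k(k+1)) = 1/k - 1/(k+1) (partial fractions)
Telescoping: Σ = 1 - 1/80 = 79/80

Sum = 79/80


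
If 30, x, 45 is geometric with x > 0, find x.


GM = √(30×45) = √1350 = 36.7423

GM = 36.7423


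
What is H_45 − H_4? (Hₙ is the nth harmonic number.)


Σₖ₌5^45 1/k = 1/5 + 1/6 + 1/7 + ... + 1/45
= 3110637032899029427/1345655451257488800
≈ 2.3116

Sum = 3110637032899029427/1345655451257488800 ≈ 2.3116


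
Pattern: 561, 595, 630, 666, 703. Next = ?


Pattern: triangular numbers: n(n+1)/2
Terms: 561, 595, 630, 666, 703
Next term = 741

Next term = 741


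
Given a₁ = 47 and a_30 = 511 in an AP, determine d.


d = (aₙ - a₁)/(n-1)
= (511 - 47)/(30-1)
= 464/29 = 16

d = 16


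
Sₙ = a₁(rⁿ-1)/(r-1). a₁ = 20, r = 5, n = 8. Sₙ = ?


Sₙ = 20×(5^8 - 1)/(5 - 1)
= 20×(390625 - 1)/4
= 20×390624/4
= 1953120

S_8 = 1953120


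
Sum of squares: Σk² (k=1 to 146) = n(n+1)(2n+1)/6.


n = 146
n(n+1)(2n+1)/6 = 146×147×293/6
= 6288366/6 = 1048061

Σk² = 1048061


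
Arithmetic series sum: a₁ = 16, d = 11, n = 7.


aₙ = 16 + (7-1)×11 = 82
Sₙ = n(a₁+aₙ)/2 = 7×(16+82)/2
= 7×98/2 = 343

S_7 = 343


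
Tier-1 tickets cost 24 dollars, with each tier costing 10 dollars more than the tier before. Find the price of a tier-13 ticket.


aₙ = a₁ + (n-1)d
= 24 + (13-1)×10
= 24 + 120
= 144

a_13 = 144


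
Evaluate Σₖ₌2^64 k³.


Σₖ₌2^64 k³ = [64·65/2]² − [1·2/2]²
= 4326400 − 1 = 4326399

Σk³ = 4326399


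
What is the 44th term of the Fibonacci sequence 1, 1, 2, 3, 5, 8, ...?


Fibonacci sequence: 1, 1, 2, 3, 5, 8, 13, 21, 34, 55, 89, ...
F(44) = 701408733

F(44) = 701408733


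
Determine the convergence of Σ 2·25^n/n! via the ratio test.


aₙ = 2·25^n/n!
a_{n+1}/aₙ = 25^(n+1)/(n+1)! × n!/25^n  (constant 2 cancels)
= 25/(n+1)
L = lim(n→∞) 25/(n+1) = 0
L < 1 → series CONVERGES

Converges (ratio test: L = 0 < 1)


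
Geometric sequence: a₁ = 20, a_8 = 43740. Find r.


r^(n-1) = aₙ/a₁
r^7 = 43740/20 = 2187
r = 2187^(1/7)
= 3

r = 3


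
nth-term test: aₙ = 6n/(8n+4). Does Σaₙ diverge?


lim(n→∞) 6n/(8n+4) = 6/8 = 3/4  (divide numerator and denominator by n)
lim aₙ = 3/4 ≠ 0 → series DIVERGES

Diverges (lim aₙ = 3/4 ≠ 0)


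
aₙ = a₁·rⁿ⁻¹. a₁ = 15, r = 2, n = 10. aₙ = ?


aₙ = a₁·r^(n-1)
= 15×2^9
= 15×512
= 7680

a_10 = 7680


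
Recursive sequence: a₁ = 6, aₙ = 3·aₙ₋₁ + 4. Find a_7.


Computing step by step:
a_1 = 6
a_2 = 22
a_3 = 70
a_4 = 214
a_5 = 646
a_6 = 1942
a_7 = 5830


a_7 = 5830


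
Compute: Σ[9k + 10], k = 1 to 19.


Σ(9k+10) = 9·Σk + 10·n
= 9·190 + 10·19
= 1710 + 190 = 1900

Σ = 1900


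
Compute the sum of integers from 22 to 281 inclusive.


Σₖ₌22^281 k = Σₖ₌₁^281 k − Σₖ₌₁^21 k
= 281·282/2 − 21·22/2
= 39621 − 231 = 39390

Σk = 39390


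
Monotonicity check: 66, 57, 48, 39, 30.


Differences: -9, -9, -9, -9
All differences < 0 → strictly DECREASING

Monotonically decreasing


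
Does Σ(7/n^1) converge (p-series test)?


p-series test: Σ c/n^p converges if p > 1, diverges if p ≤ 1 (constant c > 0 doesn't affect convergence).
p = 1
1 ≤ 1 → DIVERGES

Diverges (p = 1 ≤ 1)


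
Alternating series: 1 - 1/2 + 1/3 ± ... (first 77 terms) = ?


S = 1 - 1/2 + 1/3 - 1/4 + 1/5 - 1/6 + 1/7 - 1/8 ± ...
= 0.6996
(Full series converges to +ln(2) ≈ +0.6931)

S_77 = 0.6996


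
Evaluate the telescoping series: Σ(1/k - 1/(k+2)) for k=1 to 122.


Telescoping with gap 2: two head and two tail terms survive.
= (1 + 1/2) - (1/123 + 1/124)
= 3/2 - 1/123 - 1/124 = 22631/15252

Sum = 22631/15252


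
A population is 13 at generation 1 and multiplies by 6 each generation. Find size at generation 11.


aₙ = a₁·r^(n-1)
= 13×6^10
= 13×60466176
= 786060288

a_11 = 786060288


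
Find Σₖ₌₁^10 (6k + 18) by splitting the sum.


Σ(6k+18) = 6·Σk + 18·n
= 6·55 + 18·10
= 330 + 180 = 510

Σ = 510


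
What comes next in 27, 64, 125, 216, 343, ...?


Pattern: perfect cubes: n³
Terms: 27, 64, 125, 216, 343
Next term = 512

Next term = 512


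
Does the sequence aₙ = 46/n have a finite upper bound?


a₁ = 46, a₂ = 46/2, a₃ = 46/3, ...
0 < aₙ ≤ 46 for all n ≥ 1
Lower bound: 0, Upper bound: 46
The sequence IS bounded

Bounded (0 < aₙ ≤ 46)


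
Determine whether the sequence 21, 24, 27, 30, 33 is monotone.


Differences: 3, 3, 3, 3
All differences > 0 → strictly INCREASING

Monotonically increasing


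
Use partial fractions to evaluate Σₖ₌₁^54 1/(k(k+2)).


1/(k(k+2)) = (1/2)·(1/k - 1/(k+2)) (partial fractions)
Telescoping: Σ = (1/2)·(1 + 1/2 - 1/55 - 1/56) = 4509/6160

Sum = 4509/6160


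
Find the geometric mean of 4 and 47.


GM = √(4×47) = √188 = 13.7113

GM = 13.7113


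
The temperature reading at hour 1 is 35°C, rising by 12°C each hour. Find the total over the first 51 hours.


aₙ = 35 + (51-1)×12 = 635
Sₙ = n(a₁+aₙ)/2 = 51×(35+635)/2
= 51×670/2 = 17085

S_51 = 17085


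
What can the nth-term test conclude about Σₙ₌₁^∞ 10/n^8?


lim(n→∞) 10/n^8 = 0
lim aₙ = 0 → nth-term test is INCONCLUSIVE
(Need other tests; this is actually a convergent p-series with p=8 > 1)

Inconclusive (lim aₙ = 0; need another test)


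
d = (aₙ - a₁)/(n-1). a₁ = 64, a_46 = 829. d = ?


d = (aₙ - a₁)/(n-1)
= (829 - 64)/(46-1)
= 765/45 = 17

d = 17


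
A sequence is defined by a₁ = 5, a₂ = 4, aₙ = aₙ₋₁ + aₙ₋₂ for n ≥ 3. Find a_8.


Computing iteratively: 5, 4, 9, 13, 22, 35, 57, 92
a_8 = 92

a_8 = 92


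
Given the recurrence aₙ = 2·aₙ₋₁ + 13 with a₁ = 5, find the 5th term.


Computing step by step:
a_1 = 5
a_2 = 23
a_3 = 59
a_4 = 131
a_5 = 275


a_5 = 275


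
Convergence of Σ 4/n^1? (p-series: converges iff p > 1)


p-series test: Σ c/n^p converges if p > 1, diverges if p ≤ 1 (constant c > 0 doesn't affect convergence).
p = 1
1 ≤ 1 → DIVERGES

Diverges (p = 1 ≤ 1)


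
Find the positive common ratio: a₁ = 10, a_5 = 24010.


r^(n-1) = aₙ/a₁
r^4 = 24010/10 = 2401
r = 2401^(1/4)
= ±7; taking r > 0 gives r = 7

r = 7


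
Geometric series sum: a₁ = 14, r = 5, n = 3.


Sₙ = 14×(5^3 - 1)/(5 - 1)
= 14×(125 - 1)/4
= 14×124/4
= 434

S_3 = 434


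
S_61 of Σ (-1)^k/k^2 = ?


S = -1 + 1/4 - 1/9 + 1/16 - 1/25 + 1/36 - 1/49 + 1/64 ± ...
= -0.8226
(Full series converges to -π²/12 ≈ -0.8225)

S_61 = -0.8226


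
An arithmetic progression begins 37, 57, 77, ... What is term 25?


aₙ = a₁ + (n-1)d
= 37 + (25-1)×20
= 37 + 480
= 517

a_25 = 517


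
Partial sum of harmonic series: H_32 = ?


H_32 = 1/1 + 1/2 + 1/3 + ... + 1/32
= 586061125622639/144403552893600
≈ 4.0585

H_32 = 586061125622639/144403552893600 ≈ 4.0585


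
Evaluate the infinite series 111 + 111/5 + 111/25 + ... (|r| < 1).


S∞ = a₁/(1-r) = 111/(1 - 1/5)
= 111/(4/5)
= 555/4

S∞ = 555/4


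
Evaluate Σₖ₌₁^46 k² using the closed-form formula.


n = 46
n(n+1)(2n+1)/6 = 46×47×93/6
= 201066/6 = 33511

Σk² = 33511


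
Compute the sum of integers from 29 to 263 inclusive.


Σₖ₌29^263 k = Σₖ₌₁^263 k − Σₖ₌₁^28 k
= 263·264/2 − 28·29/2
= 34716 − 406 = 34310

Σk = 34310


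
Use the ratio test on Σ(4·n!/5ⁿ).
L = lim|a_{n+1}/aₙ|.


aₙ = 4·n!/5^n
a_{n+1}/aₙ = (n+1)!/5^(n+1) × 5^n/n!  (constant 4 cancels)
= (n+1)/5
L = lim(n→∞) (n+1)/5 = ∞
L > 1 → series DIVERGES

Diverges (ratio test: L = ∞ > 1)


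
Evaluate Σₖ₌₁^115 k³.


n(n+1)/2 = 115×116/2 = 6670
Σk³ = 6670² = 44488900

Σk³ = 44488900


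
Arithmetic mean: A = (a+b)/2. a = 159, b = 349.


AM = (159 + 349)/2 = 508/2 = 254

AM = 254


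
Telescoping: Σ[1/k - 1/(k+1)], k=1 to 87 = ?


Telescoping: adjacent terms cancel.
= 1/1 - 1/88
= 1 - 1/88 = 87/88

Sum = 87/88


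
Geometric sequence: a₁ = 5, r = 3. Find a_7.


aₙ = a₁·r^(n-1)
= 5×3^6
= 5×729
= 3645

a_7 = 3645


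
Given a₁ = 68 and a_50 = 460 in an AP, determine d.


d = (aₙ - a₁)/(n-1)
= (460 - 68)/(50-1)
= 392/49 = 8

d = 8


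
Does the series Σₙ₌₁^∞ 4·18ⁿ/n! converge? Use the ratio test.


aₙ = 4·18^n/n!
a_{n+1}/aₙ = 18^(n+1)/(n+1)! × n!/18^n  (constant 4 cancels)
= 18/(n+1)
L = lim(n→∞) 18/(n+1) = 0
L < 1 → series CONVERGES

Converges (ratio test: L = 0 < 1)


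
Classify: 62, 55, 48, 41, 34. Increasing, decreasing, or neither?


Differences: -7, -7, -7, -7
All differences < 0 → strictly DECREASING

Monotonically decreasing


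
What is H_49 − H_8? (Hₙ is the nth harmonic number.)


Σₖ₌9^49 1/k = 1/9 + 1/10 + 1/11 + ... + 1/49
= 5458496445241979692451/3099044504245996706400
≈ 1.7613

Sum = 5458496445241979692451/3099044504245996706400 ≈ 1.7613


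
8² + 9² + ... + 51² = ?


Σₖ₌8^51 k² = Σₖ₌₁^51 k² − Σₖ₌₁^7 k²
= 51·52·103/6 − 7·8·15/6
= 45526 − 140 = 45386

Σk² = 45386


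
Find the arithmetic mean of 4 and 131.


AM = (4 + 131)/2 = 135/2 = 67.5

AM = 67.5


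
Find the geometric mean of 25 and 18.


GM = √(25×18) = √450 = 21.2132

GM = 21.2132


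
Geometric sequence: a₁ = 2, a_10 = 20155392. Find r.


r^(n-1) = aₙ/a₁
r^9 = 20155392/2 = 10077696
r = 10077696^(1/9)
= 6

r = 6


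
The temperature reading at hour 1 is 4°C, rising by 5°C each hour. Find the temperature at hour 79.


aₙ = a₁ + (n-1)d
= 4 + (79-1)×5
= 4 + 390
= 394

a_79 = 394


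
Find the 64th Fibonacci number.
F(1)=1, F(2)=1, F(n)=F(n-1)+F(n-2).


Fibonacci sequence: 1, 1, 2, 3, 5, 8, 13, 21, 34, 55, 89, ...
F(64) = 10610209857723

F(64) = 10610209857723


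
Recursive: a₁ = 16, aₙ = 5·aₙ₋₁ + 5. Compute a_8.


Computing step by step:
a_1 = 16
a_2 = 85
a_3 = 430
a_4 = 2155
a_5 = 10780
a_6 = 53905
a_7 = 269530
a_8 = 1347655


a_8 = 1347655


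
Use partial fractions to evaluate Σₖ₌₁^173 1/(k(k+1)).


1/(k(k+1)) = 1/k - 1/(k+1) (partial fractions)
Telescoping: Σ = 1 - 1/174 = 173/174

Sum = 173/174


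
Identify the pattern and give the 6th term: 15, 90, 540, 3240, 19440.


Pattern: geometric (r=6)
Terms: 15, 90, 540, 3240, 19440
Next term = 116640

Next term = 116640


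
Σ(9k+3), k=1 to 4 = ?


Σ(9k+3) = 9·Σk + 3·n
= 9·10 + 3·4
= 90 + 12 = 102

Σ = 102


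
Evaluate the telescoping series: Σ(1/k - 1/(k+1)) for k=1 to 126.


Telescoping: adjacent terms cancel.
= 1/1 - 1/127
= 1 - 1/127 = 126/127

Sum = 126/127


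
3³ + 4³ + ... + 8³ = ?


Σₖ₌3^8 k³ = [8·9/2]² − [2·3/2]²
= 1296 − 9 = 1287

Σk³ = 1287


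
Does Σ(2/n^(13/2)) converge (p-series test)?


p-series test: Σ c/n^p converges if p > 1, diverges if p ≤ 1 (constant c > 0 doesn't affect convergence).
p = 13/2
13/2 > 1 → CONVERGES

Converges (p = 13/2 > 1)


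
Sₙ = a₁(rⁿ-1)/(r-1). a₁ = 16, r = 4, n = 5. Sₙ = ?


Sₙ = 16×(4^5 - 1)/(4 - 1)
= 16×(1024 - 1)/3
= 16×1023/3
= 5456

S_5 = 5456


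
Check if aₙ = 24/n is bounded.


a₁ = 24, a₂ = 24/2, a₃ = 24/3, ...
0 < aₙ ≤ 24 for all n ≥ 1
Lower bound: 0, Upper bound: 24
The sequence IS bounded

Bounded (0 < aₙ ≤ 24)


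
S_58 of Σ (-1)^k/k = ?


S = -1 + 1/2 - 1/3 + 1/4 - 1/5 + 1/6 - 1/7 + 1/8 ± ...
= -0.6846
(Full series converges to -ln(2) ≈ -0.6931)

S_58 = -0.6846


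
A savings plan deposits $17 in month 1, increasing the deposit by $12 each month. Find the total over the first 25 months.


aₙ = 17 + (25-1)×12 = 305
Sₙ = n(a₁+aₙ)/2 = 25×(17+305)/2
= 25×322/2 = 4025

S_25 = 4025


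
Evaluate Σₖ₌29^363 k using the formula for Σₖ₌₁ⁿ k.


Σₖ₌29^363 k = Σₖ₌₁^363 k − Σₖ₌₁^28 k
= 363·364/2 − 28·29/2
= 66066 − 406 = 65660

Σk = 65660


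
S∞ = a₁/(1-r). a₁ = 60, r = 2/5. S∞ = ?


S∞ = a₁/(1-r) = 60/(1 - 2/5)
= 60/(3/5)
= 100

S∞ = 100


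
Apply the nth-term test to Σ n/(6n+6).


lim(n→∞) n/(6n+6) = 1/6 = 1/6  (divide numerator and denominator by n)
lim aₙ = 1/6 ≠ 0 → series DIVERGES

Diverges (lim aₙ = 1/6 ≠ 0)


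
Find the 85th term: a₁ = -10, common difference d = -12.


aₙ = a₁ + (n-1)d
= -10 + (85-1)×-12
= -10 - 1008
= -1018

a_85 = -1018


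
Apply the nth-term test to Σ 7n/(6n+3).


lim(n→∞) 7n/(6n+3) = 7/6 = 7/6  (divide numerator and denominator by n)
lim aₙ = 7/6 ≠ 0 → series DIVERGES

Diverges (lim aₙ = 7/6 ≠ 0)


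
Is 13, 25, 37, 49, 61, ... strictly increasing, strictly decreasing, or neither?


Differences: 12, 12, 12, 12
All differences > 0 → strictly INCREASING

Monotonically increasing


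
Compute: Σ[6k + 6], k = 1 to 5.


Σ(6k+6) = 6·Σk + 6·n
= 6·15 + 6·5
= 90 + 30 = 120

Σ = 120


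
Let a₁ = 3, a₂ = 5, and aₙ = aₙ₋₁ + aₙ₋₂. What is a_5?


Computing iteratively: 3, 5, 8, 13, 21
a_5 = 21

a_5 = 21


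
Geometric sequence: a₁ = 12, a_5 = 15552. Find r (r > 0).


r^(n-1) = aₙ/a₁
r^4 = 15552/12 = 1296
r = 1296^(1/4)
= ±6; taking r > 0 gives r = 6

r = 6


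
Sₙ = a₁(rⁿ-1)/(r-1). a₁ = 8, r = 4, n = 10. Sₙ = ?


Sₙ = 8×(4^10 - 1)/(4 - 1)
= 8×(1048576 - 1)/3
= 8×1048575/3
= 2796200

S_10 = 2796200


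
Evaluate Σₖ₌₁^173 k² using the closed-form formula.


n = 173
n(n+1)(2n+1)/6 = 173×174×347/6
= 10445394/6 = 1740899

Σk² = 1740899


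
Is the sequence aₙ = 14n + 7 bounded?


aₙ = 14n + 7 → as n→∞, aₙ→∞
No finite upper bound exists
The sequence is UNBOUNDED

Unbounded (aₙ → ∞ as n → ∞)


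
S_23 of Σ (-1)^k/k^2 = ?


S = -1 + 1/4 - 1/9 + 1/16 - 1/25 + 1/36 - 1/49 + 1/64 ± ...
= -0.8234
(Full series converges to -π²/12 ≈ -0.8225)

S_23 = -0.8234


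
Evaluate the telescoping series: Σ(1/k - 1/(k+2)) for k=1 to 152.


Telescoping with gap 2: two head and two tail terms survive.
= (1 + 1/2) - (1/153 + 1/154)
= 3/2 - 1/153 - 1/154 = 17518/11781

Sum = 17518/11781


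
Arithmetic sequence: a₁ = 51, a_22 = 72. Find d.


d = (aₙ - a₁)/(n-1)
= (72 - 51)/(22-1)
= 21/21 = 1

d = 1


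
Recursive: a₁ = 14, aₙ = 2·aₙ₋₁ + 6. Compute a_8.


Computing step by step:
a_1 = 14
a_2 = 34
a_3 = 74
a_4 = 154
a_5 = 314
a_6 = 634
a_7 = 1274
a_8 = 2554


a_8 = 2554


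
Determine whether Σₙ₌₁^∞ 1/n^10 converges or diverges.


p-series test: Σ c/n^p converges if p > 1, diverges if p ≤ 1 (constant c > 0 doesn't affect convergence).
p = 10
10 > 1 → CONVERGES

Converges (p = 10 > 1)


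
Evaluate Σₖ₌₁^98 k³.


n(n+1)/2 = 98×99/2 = 4851
Σk³ = 4851² = 23532201

Σk³ = 23532201


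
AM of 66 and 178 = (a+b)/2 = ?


AM = (66 + 178)/2 = 244/2 = 122

AM = 122


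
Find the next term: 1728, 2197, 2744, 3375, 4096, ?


Pattern: perfect cubes: n³
Terms: 1728, 2197, 2744, 3375, 4096
Next term = 4913

Next term = 4913


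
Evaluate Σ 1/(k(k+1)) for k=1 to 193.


1/(k(k+1)) = 1/k - 1/(k+1) (partial fractions)
Telescoping: Σ = 1 - 1/194 = 193/194

Sum = 193/194


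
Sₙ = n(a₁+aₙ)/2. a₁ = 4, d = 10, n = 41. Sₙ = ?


aₙ = 4 + (41-1)×10 = 404
Sₙ = n(a₁+aₙ)/2 = 41×(4+404)/2
= 41×408/2 = 8364

S_41 = 8364


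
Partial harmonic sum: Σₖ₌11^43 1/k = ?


Σₖ₌11^43 1/k = 1/11 + 1/12 + 1/13 + ... + 1/43
= 1216865528621842739/856326196254765600
≈ 1.421

Sum = 1216865528621842739/856326196254765600 ≈ 1.421


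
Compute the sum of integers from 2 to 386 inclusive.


Σₖ₌2^386 k = Σₖ₌₁^386 k − Σₖ₌₁^1 k
= 386·387/2 − 1·2/2
= 74691 − 1 = 74690

Σk = 74690


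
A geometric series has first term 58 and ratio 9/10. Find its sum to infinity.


S∞ = a₁/(1-r) = 58/(1 - 9/10)
= 58/(1/10)
= 580

S∞ = 580


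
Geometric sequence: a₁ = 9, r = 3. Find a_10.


aₙ = a₁·r^(n-1)
= 9×3^9
= 9×19683
= 177147

a_10 = 177147


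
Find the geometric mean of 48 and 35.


GM = √(48×35) = √1680 = 40.9878

GM = 40.9878


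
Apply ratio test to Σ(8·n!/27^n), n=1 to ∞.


aₙ = 8·n!/27^n
a_{n+1}/aₙ = (n+1)!/27^(n+1) × 27^n/n!  (constant 8 cancels)
= (n+1)/27
L = lim(n→∞) (n+1)/27 = ∞
L > 1 → series DIVERGES

Diverges (ratio test: L = ∞ > 1)


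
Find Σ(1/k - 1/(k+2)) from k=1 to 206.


Telescoping with gap 2: two head and two tail terms survive.
= (1 + 1/2) - (1/207 + 1/208)
= 3/2 - 1/207 - 1/208 = 64169/43056

Sum = 64169/43056


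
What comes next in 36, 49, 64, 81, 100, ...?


Pattern: perfect squares: n²
Terms: 36, 49, 64, 81, 100
Next term = 121

Next term = 121


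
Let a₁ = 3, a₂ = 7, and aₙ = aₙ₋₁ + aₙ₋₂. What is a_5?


Computing iteratively: 3, 7, 10, 17, 27
a_5 = 27

a_5 = 27


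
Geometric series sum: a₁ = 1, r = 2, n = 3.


Sₙ = 1×(2^3 - 1)/(2 - 1)
= 1×(8 - 1)/1
= 1×7/1
= 7

S_3 = 7


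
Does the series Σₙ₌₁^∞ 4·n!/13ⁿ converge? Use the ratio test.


aₙ = 4·n!/13^n
a_{n+1}/aₙ = (n+1)!/13^(n+1) × 13^n/n!  (constant 4 cancels)
= (n+1)/13
L = lim(n→∞) (n+1)/13 = ∞
L > 1 → series DIVERGES

Diverges (ratio test: L = ∞ > 1)


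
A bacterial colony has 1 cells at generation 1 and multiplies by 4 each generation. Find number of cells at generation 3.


aₙ = a₁·r^(n-1)
= 1×4^2
= 1×16
= 16

a_3 = 16


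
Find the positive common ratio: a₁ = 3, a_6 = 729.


r^(n-1) = aₙ/a₁
r^5 = 729/3 = 243
r = 243^(1/5)
= 3

r = 3


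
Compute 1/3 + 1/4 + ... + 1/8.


Σₖ₌3^8 1/k = 1/3 + 1/4 + 1/5 + 1/6 + 1/7 + 1/8
= 341/280
≈ 1.2179

Sum = 341/280 ≈ 1.2179


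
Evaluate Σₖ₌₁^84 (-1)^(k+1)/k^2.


S = 1 - 1/4 + 1/9 - 1/16 + 1/25 - 1/36 + 1/49 - 1/64 ± ...
= 0.8224
(Full series converges to +π²/12 ≈ +0.8225)

S_84 = 0.8224


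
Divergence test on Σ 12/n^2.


lim(n→∞) 12/n^2 = 0
lim aₙ = 0 → nth-term test is INCONCLUSIVE
(Need other tests; this is actually a convergent p-series with p=2 > 1)

Inconclusive (lim aₙ = 0; need another test)


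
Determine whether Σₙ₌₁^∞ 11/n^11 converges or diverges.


p-series test: Σ c/n^p converges if p > 1, diverges if p ≤ 1 (constant c > 0 doesn't affect convergence).
p = 11
11 > 1 → CONVERGES

Converges (p = 11 > 1)


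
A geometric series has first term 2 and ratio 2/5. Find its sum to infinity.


S∞ = a₁/(1-r) = 2/(1 - 2/5)
= 2/(3/5)
= 10/3

S∞ = 10/3


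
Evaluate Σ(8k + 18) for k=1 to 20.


Σ(8k+18) = 8·Σk + 18·n
= 8·210 + 18·20
= 1680 + 360 = 2040

Σ = 2040


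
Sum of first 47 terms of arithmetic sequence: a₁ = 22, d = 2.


aₙ = 22 + (47-1)×2 = 114
Sₙ = n(a₁+aₙ)/2 = 47×(22+114)/2
= 47×136/2 = 3196

S_47 = 3196


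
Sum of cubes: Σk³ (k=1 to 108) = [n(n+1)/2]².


n(n+1)/2 = 108×109/2 = 5886
Σk³ = 5886² = 34644996

Σk³ = 34644996


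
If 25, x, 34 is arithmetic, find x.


AM = (25 + 34)/2 = 59/2 = 29.5

AM = 29.5


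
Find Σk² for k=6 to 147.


Σₖ₌6^147 k² = Σₖ₌₁^147 k² − Σₖ₌₁^5 k²
= 147·148·295/6 − 5·6·11/6
= 1069670 − 55 = 1069615

Σk² = 1069615


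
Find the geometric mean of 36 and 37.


GM = √(36×37) = √1332 = 36.4966

GM = 36.4966


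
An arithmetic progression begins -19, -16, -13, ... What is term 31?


aₙ = a₁ + (n-1)d
= -19 + (31-1)×3
= -19 + 90
= 71

a_31 = 71


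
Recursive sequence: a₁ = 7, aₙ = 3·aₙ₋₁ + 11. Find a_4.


Computing step by step:
a_1 = 7
a_2 = 32
a_3 = 107
a_4 = 332


a_4 = 332


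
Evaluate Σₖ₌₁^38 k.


n(n+1)/2 = 38×39/2 = 1482/2 = 741

Σk = 741


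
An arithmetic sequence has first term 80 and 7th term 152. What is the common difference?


d = (aₙ - a₁)/(n-1)
= (152 - 80)/(7-1)
= 72/6 = 12

d = 12


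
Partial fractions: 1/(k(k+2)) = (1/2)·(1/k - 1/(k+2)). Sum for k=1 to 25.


1/(k(k+2)) = (1/2)·(1/k - 1/(k+2)) (partial fractions)
Telescoping: Σ = (1/2)·(1 + 1/2 - 1/26 - 1/27) = 250/351

Sum = 250/351


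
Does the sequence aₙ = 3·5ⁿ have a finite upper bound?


aₙ = 3·5ⁿ → as n→∞, aₙ→∞ (since base 5 > 1)
No finite upper bound exists
The sequence is UNBOUNDED

Unbounded (aₙ → ∞ as n → ∞)


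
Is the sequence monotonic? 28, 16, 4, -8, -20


Differences: -12, -12, -12, -12
All differences < 0 → strictly DECREASING

Monotonically decreasing


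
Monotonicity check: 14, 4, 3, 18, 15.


Differences: -10, -1, 15, -3
Difference at position 3 is +15 (> 0) but position 1 is -10 (< 0) — sequence both rises and falls
→ NOT monotonic

Not monotonic


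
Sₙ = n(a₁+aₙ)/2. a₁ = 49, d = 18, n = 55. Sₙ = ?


aₙ = 49 + (55-1)×18 = 1021
Sₙ = n(a₁+aₙ)/2 = 55×(49+1021)/2
= 55×1070/2 = 29425

S_55 = 29425


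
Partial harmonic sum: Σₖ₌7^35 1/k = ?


Σₖ₌7^35 1/k = 1/7 + 1/8 + 1/9 + ... + 1/35
= 22274660489989/13127595717600
≈ 1.6968

Sum = 22274660489989/13127595717600 ≈ 1.6968


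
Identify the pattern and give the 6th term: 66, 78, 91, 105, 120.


Pattern: triangular numbers: n(n+1)/2
Terms: 66, 78, 91, 105, 120
Next term = 136

Next term = 136


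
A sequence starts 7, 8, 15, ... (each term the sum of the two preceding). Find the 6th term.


Computing iteratively: 7, 8, 15, 23, 38, 61
a_6 = 61

a_6 = 61


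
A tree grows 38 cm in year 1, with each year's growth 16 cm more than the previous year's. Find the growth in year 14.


aₙ = a₁ + (n-1)d
= 38 + (14-1)×16
= 38 + 208
= 246

a_14 = 246


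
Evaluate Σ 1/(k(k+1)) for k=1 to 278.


1/(k(k+1)) = 1/k - 1/(k+1) (partial fractions)
Telescoping: Σ = 1 - 1/279 = 278/279

Sum = 278/279


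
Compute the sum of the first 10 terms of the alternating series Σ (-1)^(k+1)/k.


S = 1 - 1/2 + 1/3 - 1/4 + 1/5 - 1/6 + 1/7 - 1/8 ± ...
= 0.6456
(Full series converges to +ln(2) ≈ +0.6931)

S_10 = 0.6456


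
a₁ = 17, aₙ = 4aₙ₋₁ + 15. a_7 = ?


Computing step by step:
a_1 = 17
a_2 = 83
a_3 = 347
a_4 = 1403
a_5 = 5627
a_6 = 22523
a_7 = 90107


a_7 = 90107


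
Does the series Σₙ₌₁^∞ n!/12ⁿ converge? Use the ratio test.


aₙ = n!/12^n
a_{n+1}/aₙ = (n+1)!/12^(n+1) × 12^n/n!
= (n+1)/12
L = lim(n→∞) (n+1)/12 = ∞
L > 1 → series DIVERGES

Diverges (ratio test: L = ∞ > 1)


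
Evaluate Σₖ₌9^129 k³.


Σₖ₌9^129 k³ = [129·130/2]² − [8·9/2]²
= 70308225 − 1296 = 70306929

Σk³ = 70306929


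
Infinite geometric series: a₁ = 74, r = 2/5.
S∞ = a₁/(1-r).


S∞ = a₁/(1-r) = 74/(1 - 2/5)
= 74/(3/5)
= 370/3

S∞ = 370/3


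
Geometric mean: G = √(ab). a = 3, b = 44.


GM = √(3×44) = √132 = 11.4891

GM = 11.4891


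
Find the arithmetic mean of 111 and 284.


AM = (111 + 284)/2 = 395/2 = 197.5

AM = 197.5


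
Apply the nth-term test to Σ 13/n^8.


lim(n→∞) 13/n^8 = 0
lim aₙ = 0 → nth-term test is INCONCLUSIVE
(Need other tests; this is actually a convergent p-series with p=8 > 1)

Inconclusive (lim aₙ = 0; need another test)


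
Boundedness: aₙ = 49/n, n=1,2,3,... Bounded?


a₁ = 49, a₂ = 49/2, a₃ = 49/3, ...
0 < aₙ ≤ 49 for all n ≥ 1
Lower bound: 0, Upper bound: 49
The sequence IS bounded

Bounded (0 < aₙ ≤ 49)
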